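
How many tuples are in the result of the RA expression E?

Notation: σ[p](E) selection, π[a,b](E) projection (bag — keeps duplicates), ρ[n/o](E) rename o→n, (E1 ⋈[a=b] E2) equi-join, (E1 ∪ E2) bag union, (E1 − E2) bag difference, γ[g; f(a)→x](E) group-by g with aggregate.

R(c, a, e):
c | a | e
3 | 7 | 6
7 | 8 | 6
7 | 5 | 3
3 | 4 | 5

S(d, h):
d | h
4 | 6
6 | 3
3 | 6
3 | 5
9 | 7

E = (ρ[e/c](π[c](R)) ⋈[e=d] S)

Per-node cardinality:
  R → 4
  π[c](R) → 4
  ρ[e/c](π[c](R)) → 4
  S → 5
  (ρ[e/c](π[c](R)) ⋈[e=d] S) → 4

|E| = 4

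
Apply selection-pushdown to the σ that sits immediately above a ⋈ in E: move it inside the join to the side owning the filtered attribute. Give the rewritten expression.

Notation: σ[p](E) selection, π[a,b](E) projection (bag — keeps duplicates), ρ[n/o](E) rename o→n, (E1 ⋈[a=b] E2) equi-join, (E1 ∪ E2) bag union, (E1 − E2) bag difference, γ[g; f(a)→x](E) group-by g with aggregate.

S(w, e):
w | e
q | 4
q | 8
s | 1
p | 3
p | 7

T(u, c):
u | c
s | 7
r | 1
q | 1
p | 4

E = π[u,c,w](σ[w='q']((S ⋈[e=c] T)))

σ filters on w, owned by the left side.
E' = π[u,c,w]((σ[w='q'](S) ⋈[e=c] T))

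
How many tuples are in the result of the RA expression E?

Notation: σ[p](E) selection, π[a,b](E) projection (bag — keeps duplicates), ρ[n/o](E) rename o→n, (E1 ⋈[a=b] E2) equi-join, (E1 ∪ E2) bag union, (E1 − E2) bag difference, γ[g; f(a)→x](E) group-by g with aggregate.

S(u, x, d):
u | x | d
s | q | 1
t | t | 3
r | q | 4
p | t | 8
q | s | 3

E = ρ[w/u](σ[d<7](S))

Stepwise |·|:
  S → 5
  σ[d<7](S) → 4
  ρ[w/u](σ[d<7](S)) → 4

|E| = 4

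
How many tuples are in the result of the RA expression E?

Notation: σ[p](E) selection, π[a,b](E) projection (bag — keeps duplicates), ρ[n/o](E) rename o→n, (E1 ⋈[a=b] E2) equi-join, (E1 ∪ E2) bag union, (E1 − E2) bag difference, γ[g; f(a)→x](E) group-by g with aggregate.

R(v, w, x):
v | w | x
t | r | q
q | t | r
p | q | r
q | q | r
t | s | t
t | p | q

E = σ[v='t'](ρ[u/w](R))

Stepwise |·|:
  R → 6
  ρ[u/w](R) → 6
  σ[v='t'](ρ[u/w](R)) → 3

|E| = 3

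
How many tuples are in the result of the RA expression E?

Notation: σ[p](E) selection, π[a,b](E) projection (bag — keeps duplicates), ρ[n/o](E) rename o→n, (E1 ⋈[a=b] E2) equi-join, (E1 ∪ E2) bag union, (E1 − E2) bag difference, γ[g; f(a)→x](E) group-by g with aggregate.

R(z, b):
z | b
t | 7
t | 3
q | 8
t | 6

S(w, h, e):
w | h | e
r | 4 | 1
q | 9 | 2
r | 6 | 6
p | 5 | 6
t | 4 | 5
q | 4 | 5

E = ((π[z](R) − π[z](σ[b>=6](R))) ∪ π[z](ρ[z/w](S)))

Subexpression sizes:
  R → 4
  π[z](R) → 4
  R → 4
  σ[b>=6](R) → 3
  π[z](σ[b>=6](R)) → 3
  (π[z](R) − π[z](σ[b>=6](R))) → 1
  S → 6
  ρ[z/w](S) → 6
  π[z](ρ[z/w](S)) → 6
  ((π[z](R) − π[z](σ[b>=6](R))) ∪ π[z](ρ[z/w](S))) → 7

|E| = 7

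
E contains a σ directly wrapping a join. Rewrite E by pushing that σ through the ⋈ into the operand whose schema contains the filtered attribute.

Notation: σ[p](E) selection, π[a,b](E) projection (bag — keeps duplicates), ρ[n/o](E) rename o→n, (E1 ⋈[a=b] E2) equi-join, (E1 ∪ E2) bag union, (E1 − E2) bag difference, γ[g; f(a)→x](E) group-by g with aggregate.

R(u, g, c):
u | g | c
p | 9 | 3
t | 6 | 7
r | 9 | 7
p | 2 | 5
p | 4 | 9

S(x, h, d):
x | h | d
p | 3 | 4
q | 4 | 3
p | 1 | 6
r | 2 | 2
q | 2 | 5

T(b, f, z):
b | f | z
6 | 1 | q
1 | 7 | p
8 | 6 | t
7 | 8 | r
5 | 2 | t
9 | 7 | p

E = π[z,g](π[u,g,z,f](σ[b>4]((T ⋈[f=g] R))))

σ filters on b, owned by the left side.
E' = π[z,g](π[u,g,z,f]((σ[b>4](T) ⋈[f=g] R)))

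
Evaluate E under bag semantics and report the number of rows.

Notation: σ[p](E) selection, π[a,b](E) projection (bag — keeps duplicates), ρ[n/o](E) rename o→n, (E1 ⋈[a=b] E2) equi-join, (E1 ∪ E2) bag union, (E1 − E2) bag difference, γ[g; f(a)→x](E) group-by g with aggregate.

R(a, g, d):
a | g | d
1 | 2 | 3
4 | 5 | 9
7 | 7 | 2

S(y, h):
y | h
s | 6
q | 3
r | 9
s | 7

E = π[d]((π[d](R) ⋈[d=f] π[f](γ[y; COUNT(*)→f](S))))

Per-node cardinality:
  R → 3
  π[d](R) → 3
  S → 4
  γ[y; COUNT(*)→f](S) → 3
  π[f](γ[y; COUNT(*)→f](S)) → 3
  (π[d](R) ⋈[d=f] π[f](γ[y; COUNT(*)→f](S))) → 1
  π[d]((π[d](R) ⋈[d=f] π[f](γ[y; COUNT(*)→f](S)))) → 1

|E| = 1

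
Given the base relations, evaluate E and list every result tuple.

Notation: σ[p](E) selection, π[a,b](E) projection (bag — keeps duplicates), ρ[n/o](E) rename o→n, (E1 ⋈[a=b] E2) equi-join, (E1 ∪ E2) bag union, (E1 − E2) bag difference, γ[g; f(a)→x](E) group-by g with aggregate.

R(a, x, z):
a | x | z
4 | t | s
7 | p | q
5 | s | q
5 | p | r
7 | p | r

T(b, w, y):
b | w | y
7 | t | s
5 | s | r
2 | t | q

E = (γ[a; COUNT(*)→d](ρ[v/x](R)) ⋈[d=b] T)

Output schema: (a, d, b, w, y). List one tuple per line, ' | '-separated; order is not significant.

Subexpression sizes:
  R → 5
  ρ[v/x](R) → 5
  γ[a; COUNT(*)→d](ρ[v/x](R)) → 3
  T → 3
  (γ[a; COUNT(*)→d](ρ[v/x](R)) ⋈[d=b] T) → 2

== RESULT ==
a | d | b | w | y
5 | 2 | 2 | t | q
7 | 2 | 2 | t | q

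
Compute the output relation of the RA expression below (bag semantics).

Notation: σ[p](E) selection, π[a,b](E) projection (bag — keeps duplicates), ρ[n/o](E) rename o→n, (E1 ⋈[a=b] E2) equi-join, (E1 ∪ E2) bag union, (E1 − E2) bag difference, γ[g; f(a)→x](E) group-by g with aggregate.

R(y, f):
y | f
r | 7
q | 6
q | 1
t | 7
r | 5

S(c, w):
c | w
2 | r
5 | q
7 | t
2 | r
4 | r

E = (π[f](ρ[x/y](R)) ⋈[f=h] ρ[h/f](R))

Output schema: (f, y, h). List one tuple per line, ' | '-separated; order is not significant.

Stepwise |·|:
  R → 5
  ρ[x/y](R) → 5
  π[f](ρ[x/y](R)) → 5
  R → 5
  ρ[h/f](R) → 5
  (π[f](ρ[x/y](R)) ⋈[f=h] ρ[h/f](R)) → 7

== RESULT ==
f | y | h
1 | q | 1
5 | r | 5
6 | q | 6
7 | r | 7
7 | r | 7
7 | t | 7
7 | t | 7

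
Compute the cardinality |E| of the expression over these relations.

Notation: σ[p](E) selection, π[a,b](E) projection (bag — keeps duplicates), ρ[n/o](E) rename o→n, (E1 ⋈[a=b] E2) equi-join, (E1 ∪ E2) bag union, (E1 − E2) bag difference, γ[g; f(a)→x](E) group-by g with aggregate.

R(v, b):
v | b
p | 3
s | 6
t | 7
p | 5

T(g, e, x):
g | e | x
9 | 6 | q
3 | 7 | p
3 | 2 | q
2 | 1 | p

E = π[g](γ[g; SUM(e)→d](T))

Row counts bottom-up:
  T → 4
  γ[g; SUM(e)→d](T) → 3
  π[g](γ[g; SUM(e)→d](T)) → 3

|E| = 3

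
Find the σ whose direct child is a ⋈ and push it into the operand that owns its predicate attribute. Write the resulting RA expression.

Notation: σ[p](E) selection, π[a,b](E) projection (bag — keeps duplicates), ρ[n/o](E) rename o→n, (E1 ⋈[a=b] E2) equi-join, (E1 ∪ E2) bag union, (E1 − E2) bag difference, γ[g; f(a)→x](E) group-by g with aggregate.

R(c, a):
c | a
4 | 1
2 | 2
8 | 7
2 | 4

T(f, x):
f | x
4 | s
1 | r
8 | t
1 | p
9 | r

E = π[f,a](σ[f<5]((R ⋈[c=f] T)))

σ filters on f, owned by the right side.
E' = π[f,a]((R ⋈[c=f] σ[f<5](T)))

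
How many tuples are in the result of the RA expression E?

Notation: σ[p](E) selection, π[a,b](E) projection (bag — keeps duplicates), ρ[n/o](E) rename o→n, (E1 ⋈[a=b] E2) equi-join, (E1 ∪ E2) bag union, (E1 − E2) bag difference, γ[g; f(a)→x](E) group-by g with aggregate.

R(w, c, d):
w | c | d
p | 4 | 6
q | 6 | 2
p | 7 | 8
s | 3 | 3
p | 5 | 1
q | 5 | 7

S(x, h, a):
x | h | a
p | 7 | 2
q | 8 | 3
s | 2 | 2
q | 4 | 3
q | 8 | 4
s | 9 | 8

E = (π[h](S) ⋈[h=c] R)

Stepwise |·|:
  S → 6
  π[h](S) → 6
  R → 6
  (π[h](S) ⋈[h=c] R) → 2

|E| = 2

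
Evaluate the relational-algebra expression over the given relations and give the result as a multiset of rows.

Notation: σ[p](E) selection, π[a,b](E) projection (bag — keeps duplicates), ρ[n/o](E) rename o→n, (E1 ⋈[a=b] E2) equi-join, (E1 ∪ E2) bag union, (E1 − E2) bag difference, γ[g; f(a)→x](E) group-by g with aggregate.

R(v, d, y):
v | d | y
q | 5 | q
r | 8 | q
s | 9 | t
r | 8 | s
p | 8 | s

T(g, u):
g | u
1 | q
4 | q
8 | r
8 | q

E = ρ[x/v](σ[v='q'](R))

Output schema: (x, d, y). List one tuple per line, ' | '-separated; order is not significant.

Per-node cardinality:
  R → 5
  σ[v='q'](R) → 1
  ρ[x/v](σ[v='q'](R)) → 1

== RESULT ==
x | d | y
q | 5 | q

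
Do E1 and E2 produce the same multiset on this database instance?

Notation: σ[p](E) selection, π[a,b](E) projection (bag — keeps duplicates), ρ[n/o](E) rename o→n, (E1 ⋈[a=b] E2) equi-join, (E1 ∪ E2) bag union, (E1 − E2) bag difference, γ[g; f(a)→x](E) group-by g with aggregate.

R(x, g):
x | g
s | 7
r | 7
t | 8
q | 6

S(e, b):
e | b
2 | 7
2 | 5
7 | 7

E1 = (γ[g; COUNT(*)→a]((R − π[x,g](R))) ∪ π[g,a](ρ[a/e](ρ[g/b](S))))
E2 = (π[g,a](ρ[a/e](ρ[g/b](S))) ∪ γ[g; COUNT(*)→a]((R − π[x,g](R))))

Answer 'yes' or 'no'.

E1 per-node cardinality:
  R → 4
  R → 4
  π[x,g](R) → 4
  (R − π[x,g](R)) → 0
  γ[g; COUNT(*)→a]((R − π[x,g](R))) → 0
  S → 3
  ρ[g/b](S) → 3
  ρ[a/e](ρ[g/b](S)) → 3
  π[g,a](ρ[a/e](ρ[g/b](S))) → 3
  (γ[g; COUNT(*)→a]((R − π[x,g](R))) ∪ π[g,a](ρ[a/e](ρ[g/b](S)))) → 3
E2 per-node cardinality:
  S → 3
  ρ[g/b](S) → 3
  ρ[a/e](ρ[g/b](S)) → 3
  π[g,a](ρ[a/e](ρ[g/b](S))) → 3
  R → 4
  R → 4
  π[x,g](R) → 4
  (R − π[x,g](R)) → 0
  γ[g; COUNT(*)→a]((R − π[x,g](R))) → 0
  (π[g,a](ρ[a/e](ρ[g/b](S))) ∪ γ[g; COUNT(*)→a]((R − π[x,g](R)))) → 3

E1 and E2 produce the same multiset:
g | a
5 | 2
7 | 2
7 | 7

yes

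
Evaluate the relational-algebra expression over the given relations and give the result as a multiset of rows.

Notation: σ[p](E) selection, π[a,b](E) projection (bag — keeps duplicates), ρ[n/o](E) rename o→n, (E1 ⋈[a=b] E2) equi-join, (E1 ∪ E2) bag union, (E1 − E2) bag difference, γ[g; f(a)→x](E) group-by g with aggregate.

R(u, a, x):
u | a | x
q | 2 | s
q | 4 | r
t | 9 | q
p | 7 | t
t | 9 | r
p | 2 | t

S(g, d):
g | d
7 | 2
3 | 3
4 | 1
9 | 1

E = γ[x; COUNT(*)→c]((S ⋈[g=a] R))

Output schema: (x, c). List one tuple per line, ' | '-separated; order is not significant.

Stepwise |·|:
  S → 4
  R → 6
  (S ⋈[g=a] R) → 4
  γ[x; COUNT(*)→c]((S ⋈[g=a] R)) → 3

== RESULT ==
x | c
q | 1
r | 2
t | 1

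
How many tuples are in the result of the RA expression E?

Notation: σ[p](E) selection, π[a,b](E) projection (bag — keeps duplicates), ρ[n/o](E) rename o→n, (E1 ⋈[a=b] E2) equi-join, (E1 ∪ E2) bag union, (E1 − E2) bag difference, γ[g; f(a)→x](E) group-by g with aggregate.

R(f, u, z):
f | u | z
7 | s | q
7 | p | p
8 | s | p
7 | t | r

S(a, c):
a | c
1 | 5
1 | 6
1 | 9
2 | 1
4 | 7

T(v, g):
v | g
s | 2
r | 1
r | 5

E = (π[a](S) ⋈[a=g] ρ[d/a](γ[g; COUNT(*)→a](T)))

Subexpression sizes:
  S → 5
  π[a](S) → 5
  T → 3
  γ[g; COUNT(*)→a](T) → 3
  ρ[d/a](γ[g; COUNT(*)→a](T)) → 3
  (π[a](S) ⋈[a=g] ρ[d/a](γ[g; COUNT(*)→a](T))) → 4

|E| = 4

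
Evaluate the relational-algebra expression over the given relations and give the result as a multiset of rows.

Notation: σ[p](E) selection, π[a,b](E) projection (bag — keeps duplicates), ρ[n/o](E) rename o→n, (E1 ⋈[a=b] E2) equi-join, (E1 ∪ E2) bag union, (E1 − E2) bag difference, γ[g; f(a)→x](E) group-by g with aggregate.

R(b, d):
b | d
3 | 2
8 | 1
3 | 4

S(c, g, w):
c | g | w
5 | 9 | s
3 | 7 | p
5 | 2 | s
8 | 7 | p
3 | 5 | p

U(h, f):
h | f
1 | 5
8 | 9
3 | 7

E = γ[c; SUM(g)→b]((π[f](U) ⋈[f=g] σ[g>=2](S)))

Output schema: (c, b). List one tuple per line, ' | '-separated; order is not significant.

Subexpression sizes:
  U → 3
  π[f](U) → 3
  S → 5
  σ[g>=2](S) → 5
  (π[f](U) ⋈[f=g] σ[g>=2](S)) → 4
  γ[c; SUM(g)→b]((π[f](U) ⋈[f=g] σ[g>=2](S))) → 3

== RESULT ==
c | b
3 | 12
5 | 9
8 | 7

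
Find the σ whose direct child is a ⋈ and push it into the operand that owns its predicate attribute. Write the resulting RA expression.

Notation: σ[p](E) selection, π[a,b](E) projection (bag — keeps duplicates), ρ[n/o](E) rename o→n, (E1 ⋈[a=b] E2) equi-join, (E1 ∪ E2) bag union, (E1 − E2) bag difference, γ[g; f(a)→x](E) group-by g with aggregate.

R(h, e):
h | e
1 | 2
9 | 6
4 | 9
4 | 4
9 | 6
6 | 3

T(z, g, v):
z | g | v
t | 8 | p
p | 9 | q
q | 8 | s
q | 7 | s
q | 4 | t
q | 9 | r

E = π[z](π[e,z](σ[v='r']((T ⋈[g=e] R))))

σ filters on v, owned by the left side.
E' = π[z](π[e,z]((σ[v='r'](T) ⋈[g=e] R)))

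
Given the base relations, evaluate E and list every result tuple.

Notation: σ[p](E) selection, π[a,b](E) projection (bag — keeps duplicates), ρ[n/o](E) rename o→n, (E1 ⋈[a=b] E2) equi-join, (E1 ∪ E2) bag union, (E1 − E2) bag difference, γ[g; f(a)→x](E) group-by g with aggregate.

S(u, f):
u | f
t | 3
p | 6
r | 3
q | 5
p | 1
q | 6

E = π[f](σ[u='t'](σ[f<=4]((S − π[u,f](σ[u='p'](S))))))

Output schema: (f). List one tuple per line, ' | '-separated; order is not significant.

Subexpression sizes:
  S → 6
  S → 6
  σ[u='p'](S) → 2
  π[u,f](σ[u='p'](S)) → 2
  (S − π[u,f](σ[u='p'](S))) → 4
  σ[f<=4]((S − π[u,f](σ[u='p'](S)))) → 2
  σ[u='t'](σ[f<=4]((S − π[u,f](σ[u='p'](S))))) → 1
  π[f](σ[u='t'](σ[f<=4]((S − π[u,f](σ[u='p'](S)))))) → 1

== RESULT ==
f
3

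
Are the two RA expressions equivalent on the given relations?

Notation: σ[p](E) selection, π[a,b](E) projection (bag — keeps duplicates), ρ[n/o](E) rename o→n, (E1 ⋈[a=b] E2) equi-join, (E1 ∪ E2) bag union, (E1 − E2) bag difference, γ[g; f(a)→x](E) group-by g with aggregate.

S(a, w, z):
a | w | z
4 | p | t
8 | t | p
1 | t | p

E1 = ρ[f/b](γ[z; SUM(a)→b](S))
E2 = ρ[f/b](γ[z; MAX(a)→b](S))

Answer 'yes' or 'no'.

E1 row counts bottom-up:
  S → 3
  γ[z; SUM(a)→b](S) → 2
  ρ[f/b](γ[z; SUM(a)→b](S)) → 2
E2 row counts bottom-up:
  S → 3
  γ[z; MAX(a)→b](S) → 2
  ρ[f/b](γ[z; MAX(a)→b](S)) → 2

E1 result:
z | f
p | 9
t | 4
E2 result:
z | f
p | 8
t | 4
Witness: ('p', 9) appears 1× in E1 but 0× in E2.

no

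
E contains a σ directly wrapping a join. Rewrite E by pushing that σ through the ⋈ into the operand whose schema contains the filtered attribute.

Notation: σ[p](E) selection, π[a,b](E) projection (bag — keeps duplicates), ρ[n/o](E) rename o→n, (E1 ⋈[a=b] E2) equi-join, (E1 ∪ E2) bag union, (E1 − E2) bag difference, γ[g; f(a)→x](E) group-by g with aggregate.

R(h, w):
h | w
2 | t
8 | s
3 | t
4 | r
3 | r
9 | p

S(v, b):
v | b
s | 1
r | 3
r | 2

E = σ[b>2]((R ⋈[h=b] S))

σ filters on b, owned by the right side.
E' = (R ⋈[h=b] σ[b>2](S))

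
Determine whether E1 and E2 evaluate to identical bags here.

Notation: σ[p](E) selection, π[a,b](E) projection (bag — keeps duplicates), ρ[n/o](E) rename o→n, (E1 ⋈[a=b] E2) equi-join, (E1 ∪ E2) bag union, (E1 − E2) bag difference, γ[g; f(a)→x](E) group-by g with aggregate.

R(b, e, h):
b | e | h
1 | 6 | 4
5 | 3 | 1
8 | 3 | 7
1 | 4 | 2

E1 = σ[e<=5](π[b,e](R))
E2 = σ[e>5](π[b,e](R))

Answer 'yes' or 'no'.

E1 row counts bottom-up:
  R → 4
  π[b,e](R) → 4
  σ[e<=5](π[b,e](R)) → 3
E2 row counts bottom-up:
  R → 4
  π[b,e](R) → 4
  σ[e>5](π[b,e](R)) → 1

E1 result:
b | e
1 | 4
5 | 3
8 | 3
E2 result:
b | e
1 | 6
Witness: (5, 3) appears 1× in E1 but 0× in E2.

no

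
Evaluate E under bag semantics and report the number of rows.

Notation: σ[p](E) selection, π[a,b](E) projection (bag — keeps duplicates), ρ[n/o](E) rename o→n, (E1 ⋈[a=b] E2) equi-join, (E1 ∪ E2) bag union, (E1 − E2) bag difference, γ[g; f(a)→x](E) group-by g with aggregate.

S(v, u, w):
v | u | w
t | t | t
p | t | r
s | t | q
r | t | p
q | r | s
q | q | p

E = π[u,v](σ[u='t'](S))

Stepwise |·|:
  S → 6
  σ[u='t'](S) → 4
  π[u,v](σ[u='t'](S)) → 4

|E| = 4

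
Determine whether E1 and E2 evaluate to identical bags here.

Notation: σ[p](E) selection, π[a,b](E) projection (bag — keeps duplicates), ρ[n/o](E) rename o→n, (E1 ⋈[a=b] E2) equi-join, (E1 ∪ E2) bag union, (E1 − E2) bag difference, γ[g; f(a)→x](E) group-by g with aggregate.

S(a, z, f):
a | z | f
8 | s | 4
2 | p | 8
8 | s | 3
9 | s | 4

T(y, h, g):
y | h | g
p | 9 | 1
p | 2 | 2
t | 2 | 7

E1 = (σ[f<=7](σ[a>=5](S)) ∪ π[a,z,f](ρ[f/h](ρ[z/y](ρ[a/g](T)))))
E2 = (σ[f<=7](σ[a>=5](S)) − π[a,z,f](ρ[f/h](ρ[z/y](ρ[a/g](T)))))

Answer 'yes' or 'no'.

E1 stepwise |·|:
  S → 4
  σ[a>=5](S) → 3
  σ[f<=7](σ[a>=5](S)) → 3
  T → 3
  ρ[a/g](T) → 3
  ρ[z/y](ρ[a/g](T)) → 3
  ρ[f/h](ρ[z/y](ρ[a/g](T))) → 3
  π[a,z,f](ρ[f/h](ρ[z/y](ρ[a/g](T)))) → 3
  (σ[f<=7](σ[a>=5](S)) ∪ π[a,z,f](ρ[f/h](ρ[z/y](ρ[a/g](T))))) → 6
E2 stepwise |·|:
  S → 4
  σ[a>=5](S) → 3
  σ[f<=7](σ[a>=5](S)) → 3
  T → 3
  ρ[a/g](T) → 3
  ρ[z/y](ρ[a/g](T)) → 3
  ρ[f/h](ρ[z/y](ρ[a/g](T))) → 3
  π[a,z,f](ρ[f/h](ρ[z/y](ρ[a/g](T)))) → 3
  (σ[f<=7](σ[a>=5](S)) − π[a,z,f](ρ[f/h](ρ[z/y](ρ[a/g](T))))) → 3

E1 result:
a | z | f
1 | p | 9
2 | p | 2
7 | t | 2
8 | s | 3
8 | s | 4
9 | s | 4
E2 result:
a | z | f
8 | s | 3
8 | s | 4
9 | s | 4
Witness: (1, 'p', 9) appears 1× in E1 but 0× in E2.

no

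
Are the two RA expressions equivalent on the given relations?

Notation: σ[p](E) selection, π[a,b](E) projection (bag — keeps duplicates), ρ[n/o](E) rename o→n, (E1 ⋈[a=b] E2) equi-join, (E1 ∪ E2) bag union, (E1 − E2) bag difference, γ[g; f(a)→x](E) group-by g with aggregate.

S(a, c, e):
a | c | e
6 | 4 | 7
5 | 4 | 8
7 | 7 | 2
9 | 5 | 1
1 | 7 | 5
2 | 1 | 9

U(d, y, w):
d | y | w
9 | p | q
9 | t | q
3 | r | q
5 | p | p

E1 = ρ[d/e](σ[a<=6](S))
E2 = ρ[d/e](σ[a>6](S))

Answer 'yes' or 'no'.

E1 row counts bottom-up:
  S → 6
  σ[a<=6](S) → 4
  ρ[d/e](σ[a<=6](S)) → 4
E2 row counts bottom-up:
  S → 6
  σ[a>6](S) → 2
  ρ[d/e](σ[a>6](S)) → 2

E1 result:
a | c | d
1 | 7 | 5
2 | 1 | 9
5 | 4 | 8
6 | 4 | 7
E2 result:
a | c | d
7 | 7 | 2
9 | 5 | 1
Witness: (1, 7, 5) appears 1× in E1 but 0× in E2.

no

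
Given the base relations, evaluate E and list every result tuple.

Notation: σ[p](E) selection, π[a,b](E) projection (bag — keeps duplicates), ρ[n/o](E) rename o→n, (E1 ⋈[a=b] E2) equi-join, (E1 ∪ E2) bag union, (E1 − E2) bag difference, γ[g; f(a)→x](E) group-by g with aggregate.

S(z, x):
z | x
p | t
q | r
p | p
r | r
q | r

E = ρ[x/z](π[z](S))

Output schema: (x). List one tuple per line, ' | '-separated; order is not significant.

Stepwise |·|:
  S → 5
  π[z](S) → 5
  ρ[x/z](π[z](S)) → 5

== RESULT ==
x
p
p
q
q
r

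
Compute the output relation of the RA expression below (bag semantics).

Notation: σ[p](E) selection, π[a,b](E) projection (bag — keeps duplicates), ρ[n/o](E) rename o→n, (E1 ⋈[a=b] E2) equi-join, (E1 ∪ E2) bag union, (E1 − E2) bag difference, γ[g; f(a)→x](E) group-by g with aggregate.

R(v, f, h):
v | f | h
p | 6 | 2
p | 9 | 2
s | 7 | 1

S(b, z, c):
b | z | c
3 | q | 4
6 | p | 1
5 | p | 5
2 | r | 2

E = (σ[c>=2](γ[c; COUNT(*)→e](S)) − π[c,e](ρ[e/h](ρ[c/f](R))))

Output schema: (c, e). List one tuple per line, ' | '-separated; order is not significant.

Subexpression sizes:
  S → 4
  γ[c; COUNT(*)→e](S) → 4
  σ[c>=2](γ[c; COUNT(*)→e](S)) → 3
  R → 3
  ρ[c/f](R) → 3
  ρ[e/h](ρ[c/f](R)) → 3
  π[c,e](ρ[e/h](ρ[c/f](R))) → 3
  (σ[c>=2](γ[c; COUNT(*)→e](S)) − π[c,e](ρ[e/h](ρ[c/f](R)))) → 3

== RESULT ==
c | e
2 | 1
4 | 1
5 | 1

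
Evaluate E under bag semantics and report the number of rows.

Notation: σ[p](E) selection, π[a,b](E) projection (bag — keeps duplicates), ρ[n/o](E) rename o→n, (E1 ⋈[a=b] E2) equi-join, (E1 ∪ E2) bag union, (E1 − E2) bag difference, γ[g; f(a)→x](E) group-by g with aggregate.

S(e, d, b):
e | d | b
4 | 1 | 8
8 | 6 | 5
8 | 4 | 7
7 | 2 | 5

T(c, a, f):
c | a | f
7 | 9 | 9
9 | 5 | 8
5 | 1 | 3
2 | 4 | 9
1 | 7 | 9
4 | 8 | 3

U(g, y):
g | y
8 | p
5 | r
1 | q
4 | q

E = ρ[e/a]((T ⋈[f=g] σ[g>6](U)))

Subexpression sizes:
  T → 6
  U → 4
  σ[g>6](U) → 1
  (T ⋈[f=g] σ[g>6](U)) → 1
  ρ[e/a]((T ⋈[f=g] σ[g>6](U))) → 1

|E| = 1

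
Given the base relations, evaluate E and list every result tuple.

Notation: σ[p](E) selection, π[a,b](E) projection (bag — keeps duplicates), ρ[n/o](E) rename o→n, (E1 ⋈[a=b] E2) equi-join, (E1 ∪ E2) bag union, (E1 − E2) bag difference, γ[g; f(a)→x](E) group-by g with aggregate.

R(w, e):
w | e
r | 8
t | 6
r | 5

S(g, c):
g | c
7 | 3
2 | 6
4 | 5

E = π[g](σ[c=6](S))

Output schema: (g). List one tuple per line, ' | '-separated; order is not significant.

Subexpression sizes:
  S → 3
  σ[c=6](S) → 1
  π[g](σ[c=6](S)) → 1

== RESULT ==
g
2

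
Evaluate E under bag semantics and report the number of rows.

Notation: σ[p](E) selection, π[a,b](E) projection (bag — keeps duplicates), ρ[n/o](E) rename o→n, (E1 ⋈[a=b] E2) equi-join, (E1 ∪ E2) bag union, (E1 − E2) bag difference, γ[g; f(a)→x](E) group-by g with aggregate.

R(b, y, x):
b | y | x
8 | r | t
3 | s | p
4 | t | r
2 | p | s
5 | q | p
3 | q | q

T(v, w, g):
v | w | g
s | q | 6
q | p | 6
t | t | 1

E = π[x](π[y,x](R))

Subexpression sizes:
  R → 6
  π[y,x](R) → 6
  π[x](π[y,x](R)) → 6

|E| = 6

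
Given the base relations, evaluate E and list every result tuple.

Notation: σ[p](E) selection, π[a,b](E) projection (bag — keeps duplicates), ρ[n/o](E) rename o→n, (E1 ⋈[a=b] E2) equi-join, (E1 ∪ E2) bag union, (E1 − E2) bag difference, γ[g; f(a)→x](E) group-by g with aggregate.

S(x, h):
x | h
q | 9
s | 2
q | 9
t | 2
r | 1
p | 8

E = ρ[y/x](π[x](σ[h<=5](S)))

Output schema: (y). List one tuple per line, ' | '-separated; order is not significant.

Stepwise |·|:
  S → 6
  σ[h<=5](S) → 3
  π[x](σ[h<=5](S)) → 3
  ρ[y/x](π[x](σ[h<=5](S))) → 3

== RESULT ==
y
r
s
t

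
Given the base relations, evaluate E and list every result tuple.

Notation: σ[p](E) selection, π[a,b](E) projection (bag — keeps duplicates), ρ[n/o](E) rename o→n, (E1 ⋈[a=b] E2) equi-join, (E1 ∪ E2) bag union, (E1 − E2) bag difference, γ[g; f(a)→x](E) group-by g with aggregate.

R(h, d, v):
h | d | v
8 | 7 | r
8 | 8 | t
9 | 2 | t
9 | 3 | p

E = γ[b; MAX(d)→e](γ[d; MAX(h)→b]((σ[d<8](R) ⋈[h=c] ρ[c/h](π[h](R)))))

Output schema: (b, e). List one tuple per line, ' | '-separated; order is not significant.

Per-node cardinality:
  R → 4
  σ[d<8](R) → 3
  R → 4
  π[h](R) → 4
  ρ[c/h](π[h](R)) → 4
  (σ[d<8](R) ⋈[h=c] ρ[c/h](π[h](R))) → 6
  γ[d; MAX(h)→b]((σ[d<8](R) ⋈[h=c] ρ[c/h](π[h](R)))) → 3
  γ[b; MAX(d)→e](γ[d; MAX(h)→b]((σ[d<8](R) ⋈[h=c] ρ[c/h](π[h](R))))) → 2

== RESULT ==
b | e
8 | 7
9 | 3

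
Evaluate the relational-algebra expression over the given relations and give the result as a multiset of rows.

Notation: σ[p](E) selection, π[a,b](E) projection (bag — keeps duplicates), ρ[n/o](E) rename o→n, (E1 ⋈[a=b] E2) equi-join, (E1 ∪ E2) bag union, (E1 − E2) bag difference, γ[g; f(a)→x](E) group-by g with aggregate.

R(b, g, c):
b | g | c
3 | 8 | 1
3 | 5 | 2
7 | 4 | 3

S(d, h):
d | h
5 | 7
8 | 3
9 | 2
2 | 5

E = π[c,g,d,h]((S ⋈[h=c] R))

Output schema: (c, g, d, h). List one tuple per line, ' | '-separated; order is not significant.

Row counts bottom-up:
  S → 4
  R → 3
  (S ⋈[h=c] R) → 2
  π[c,g,d,h]((S ⋈[h=c] R)) → 2

== RESULT ==
c | g | d | h
2 | 5 | 9 | 2
3 | 4 | 8 | 3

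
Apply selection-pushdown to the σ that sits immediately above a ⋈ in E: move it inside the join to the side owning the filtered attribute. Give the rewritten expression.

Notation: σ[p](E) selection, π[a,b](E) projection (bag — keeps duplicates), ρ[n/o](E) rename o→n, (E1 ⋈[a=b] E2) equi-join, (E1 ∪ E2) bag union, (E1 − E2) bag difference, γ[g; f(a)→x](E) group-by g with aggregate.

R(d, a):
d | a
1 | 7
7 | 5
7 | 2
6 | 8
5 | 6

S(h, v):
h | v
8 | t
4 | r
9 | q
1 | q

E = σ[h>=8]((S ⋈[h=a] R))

σ filters on h, owned by the left side.
E' = (σ[h>=8](S) ⋈[h=a] R)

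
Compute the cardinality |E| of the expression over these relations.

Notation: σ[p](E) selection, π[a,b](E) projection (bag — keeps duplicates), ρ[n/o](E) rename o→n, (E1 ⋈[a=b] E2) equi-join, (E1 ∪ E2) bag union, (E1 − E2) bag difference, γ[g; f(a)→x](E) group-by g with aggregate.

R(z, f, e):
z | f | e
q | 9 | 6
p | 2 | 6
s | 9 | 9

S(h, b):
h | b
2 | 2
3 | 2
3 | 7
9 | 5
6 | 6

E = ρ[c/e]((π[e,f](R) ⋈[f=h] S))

Per-node cardinality:
  R → 3
  π[e,f](R) → 3
  S → 5
  (π[e,f](R) ⋈[f=h] S) → 3
  ρ[c/e]((π[e,f](R) ⋈[f=h] S)) → 3

|E| = 3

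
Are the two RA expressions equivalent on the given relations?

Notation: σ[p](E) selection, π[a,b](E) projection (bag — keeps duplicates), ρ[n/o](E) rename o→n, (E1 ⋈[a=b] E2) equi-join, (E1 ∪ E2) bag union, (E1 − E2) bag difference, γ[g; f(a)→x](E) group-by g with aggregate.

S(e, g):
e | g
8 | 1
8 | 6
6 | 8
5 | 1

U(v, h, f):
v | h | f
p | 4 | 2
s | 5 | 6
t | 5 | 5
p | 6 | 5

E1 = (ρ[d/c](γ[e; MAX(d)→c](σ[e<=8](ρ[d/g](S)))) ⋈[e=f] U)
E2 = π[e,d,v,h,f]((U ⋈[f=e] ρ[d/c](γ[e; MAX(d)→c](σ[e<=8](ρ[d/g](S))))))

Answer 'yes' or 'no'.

E1 per-node cardinality:
  S → 4
  ρ[d/g](S) → 4
  σ[e<=8](ρ[d/g](S)) → 4
  γ[e; MAX(d)→c](σ[e<=8](ρ[d/g](S))) → 3
  ρ[d/c](γ[e; MAX(d)→c](σ[e<=8](ρ[d/g](S)))) → 3
  U → 4
  (ρ[d/c](γ[e; MAX(d)→c](σ[e<=8](ρ[d/g](S)))) ⋈[e=f] U) → 3
E2 per-node cardinality:
  U → 4
  S → 4
  ρ[d/g](S) → 4
  σ[e<=8](ρ[d/g](S)) → 4
  γ[e; MAX(d)→c](σ[e<=8](ρ[d/g](S))) → 3
  ρ[d/c](γ[e; MAX(d)→c](σ[e<=8](ρ[d/g](S)))) → 3
  (U ⋈[f=e] ρ[d/c](γ[e; MAX(d)→c](σ[e<=8](ρ[d/g](S))))) → 3
  π[e,d,v,h,f]((U ⋈[f=e] ρ[d/c](γ[e; MAX(d)→c](σ[e<=8](ρ[d/g](S)))))) → 3

E1 and E2 produce the same multiset:
e | d | v | h | f
5 | 1 | p | 6 | 5
5 | 1 | t | 5 | 5
6 | 8 | s | 5 | 6

yes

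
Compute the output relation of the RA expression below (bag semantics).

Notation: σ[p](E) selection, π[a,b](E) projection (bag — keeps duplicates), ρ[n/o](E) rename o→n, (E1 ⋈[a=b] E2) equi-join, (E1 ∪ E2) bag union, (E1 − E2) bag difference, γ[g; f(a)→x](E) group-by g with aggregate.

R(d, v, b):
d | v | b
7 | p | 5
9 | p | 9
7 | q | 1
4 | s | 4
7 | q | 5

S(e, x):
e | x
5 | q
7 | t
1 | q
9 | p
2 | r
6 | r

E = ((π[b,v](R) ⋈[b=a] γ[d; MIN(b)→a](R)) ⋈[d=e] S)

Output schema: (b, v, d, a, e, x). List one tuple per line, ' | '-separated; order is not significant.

Row counts bottom-up:
  R → 5
  π[b,v](R) → 5
  R → 5
  γ[d; MIN(b)→a](R) → 3
  (π[b,v](R) ⋈[b=a] γ[d; MIN(b)→a](R)) → 3
  S → 6
  ((π[b,v](R) ⋈[b=a] γ[d; MIN(b)→a](R)) ⋈[d=e] S) → 2

== RESULT ==
b | v | d | a | e | x
1 | q | 7 | 1 | 7 | t
9 | p | 9 | 9 | 9 | p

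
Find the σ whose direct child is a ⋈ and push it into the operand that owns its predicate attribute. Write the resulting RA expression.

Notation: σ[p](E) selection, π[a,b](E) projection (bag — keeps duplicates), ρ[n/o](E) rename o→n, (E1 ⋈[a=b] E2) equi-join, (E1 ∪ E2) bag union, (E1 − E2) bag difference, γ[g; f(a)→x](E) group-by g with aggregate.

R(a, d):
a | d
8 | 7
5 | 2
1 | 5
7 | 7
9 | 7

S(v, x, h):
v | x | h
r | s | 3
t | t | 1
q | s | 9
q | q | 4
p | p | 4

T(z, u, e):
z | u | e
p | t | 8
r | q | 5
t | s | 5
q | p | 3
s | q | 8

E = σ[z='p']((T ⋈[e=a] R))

σ filters on z, owned by the left side.
E' = (σ[z='p'](T) ⋈[e=a] R)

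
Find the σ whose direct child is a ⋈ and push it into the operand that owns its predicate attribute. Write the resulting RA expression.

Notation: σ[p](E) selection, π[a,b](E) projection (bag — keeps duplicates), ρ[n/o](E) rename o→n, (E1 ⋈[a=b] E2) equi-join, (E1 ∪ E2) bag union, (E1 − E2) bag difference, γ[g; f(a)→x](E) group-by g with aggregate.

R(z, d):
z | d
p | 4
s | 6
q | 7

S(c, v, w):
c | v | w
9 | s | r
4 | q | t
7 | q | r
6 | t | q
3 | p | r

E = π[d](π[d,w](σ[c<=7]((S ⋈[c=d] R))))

σ filters on c, owned by the left side.
E' = π[d](π[d,w]((σ[c<=7](S) ⋈[c=d] R)))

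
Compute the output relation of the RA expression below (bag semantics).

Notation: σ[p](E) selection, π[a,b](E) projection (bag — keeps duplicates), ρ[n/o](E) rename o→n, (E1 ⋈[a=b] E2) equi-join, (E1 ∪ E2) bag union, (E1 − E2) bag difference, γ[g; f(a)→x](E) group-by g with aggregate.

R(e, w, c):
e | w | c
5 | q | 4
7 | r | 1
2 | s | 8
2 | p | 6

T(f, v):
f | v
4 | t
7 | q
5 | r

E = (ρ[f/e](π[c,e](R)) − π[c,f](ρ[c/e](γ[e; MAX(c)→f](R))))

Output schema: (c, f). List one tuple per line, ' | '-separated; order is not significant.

Stepwise |·|:
  R → 4
  π[c,e](R) → 4
  ρ[f/e](π[c,e](R)) → 4
  R → 4
  γ[e; MAX(c)→f](R) → 3
  ρ[c/e](γ[e; MAX(c)→f](R)) → 3
  π[c,f](ρ[c/e](γ[e; MAX(c)→f](R))) → 3
  (ρ[f/e](π[c,e](R)) − π[c,f](ρ[c/e](γ[e; MAX(c)→f](R)))) → 4

== RESULT ==
c | f
1 | 7
4 | 5
6 | 2
8 | 2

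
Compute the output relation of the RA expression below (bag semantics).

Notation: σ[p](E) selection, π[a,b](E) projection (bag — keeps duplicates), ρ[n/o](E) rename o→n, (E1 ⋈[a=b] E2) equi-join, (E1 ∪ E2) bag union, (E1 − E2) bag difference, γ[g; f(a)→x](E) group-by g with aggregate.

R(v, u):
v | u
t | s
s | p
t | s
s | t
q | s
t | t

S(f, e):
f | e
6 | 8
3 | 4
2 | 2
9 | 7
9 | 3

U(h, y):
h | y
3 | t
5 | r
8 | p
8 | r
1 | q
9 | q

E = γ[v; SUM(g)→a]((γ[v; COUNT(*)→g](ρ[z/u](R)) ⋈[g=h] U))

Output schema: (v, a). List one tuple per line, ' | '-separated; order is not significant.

Per-node cardinality:
  R → 6
  ρ[z/u](R) → 6
  γ[v; COUNT(*)→g](ρ[z/u](R)) → 3
  U → 6
  (γ[v; COUNT(*)→g](ρ[z/u](R)) ⋈[g=h] U) → 2
  γ[v; SUM(g)→a]((γ[v; COUNT(*)→g](ρ[z/u](R)) ⋈[g=h] U)) → 2

== RESULT ==
v | a
q | 1
t | 3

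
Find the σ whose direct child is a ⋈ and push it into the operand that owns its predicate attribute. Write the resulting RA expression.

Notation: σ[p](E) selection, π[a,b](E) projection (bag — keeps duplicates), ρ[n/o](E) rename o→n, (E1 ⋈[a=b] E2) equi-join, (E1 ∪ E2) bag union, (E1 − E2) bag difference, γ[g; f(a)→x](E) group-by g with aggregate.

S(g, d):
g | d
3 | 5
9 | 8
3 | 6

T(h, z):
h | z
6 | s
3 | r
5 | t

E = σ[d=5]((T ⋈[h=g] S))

σ filters on d, owned by the right side.
E' = (T ⋈[h=g] σ[d=5](S))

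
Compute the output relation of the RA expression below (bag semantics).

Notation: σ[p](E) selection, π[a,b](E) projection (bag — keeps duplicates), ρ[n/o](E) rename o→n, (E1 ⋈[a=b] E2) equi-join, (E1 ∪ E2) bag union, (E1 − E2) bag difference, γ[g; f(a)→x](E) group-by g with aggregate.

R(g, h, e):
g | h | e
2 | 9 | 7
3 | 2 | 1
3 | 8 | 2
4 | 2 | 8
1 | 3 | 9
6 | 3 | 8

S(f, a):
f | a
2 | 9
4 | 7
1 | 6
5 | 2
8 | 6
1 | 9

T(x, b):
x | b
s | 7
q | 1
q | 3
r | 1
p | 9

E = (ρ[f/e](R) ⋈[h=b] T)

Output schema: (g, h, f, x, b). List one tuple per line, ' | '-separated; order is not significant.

Stepwise |·|:
  R → 6
  ρ[f/e](R) → 6
  T → 5
  (ρ[f/e](R) ⋈[h=b] T) → 3

== RESULT ==
g | h | f | x | b
1 | 3 | 9 | q | 3
2 | 9 | 7 | p | 9
6 | 3 | 8 | q | 3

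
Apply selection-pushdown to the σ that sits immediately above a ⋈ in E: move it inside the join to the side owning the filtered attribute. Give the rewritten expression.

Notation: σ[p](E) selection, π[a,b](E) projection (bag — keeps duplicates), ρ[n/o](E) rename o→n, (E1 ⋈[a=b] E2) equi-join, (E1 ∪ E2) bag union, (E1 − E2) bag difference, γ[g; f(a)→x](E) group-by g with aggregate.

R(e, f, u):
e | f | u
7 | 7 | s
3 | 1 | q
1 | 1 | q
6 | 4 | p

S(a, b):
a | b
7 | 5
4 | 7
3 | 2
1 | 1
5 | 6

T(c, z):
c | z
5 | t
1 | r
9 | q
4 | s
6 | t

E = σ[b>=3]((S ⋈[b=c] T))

σ filters on b, owned by the left side.
E' = (σ[b>=3](S) ⋈[b=c] T)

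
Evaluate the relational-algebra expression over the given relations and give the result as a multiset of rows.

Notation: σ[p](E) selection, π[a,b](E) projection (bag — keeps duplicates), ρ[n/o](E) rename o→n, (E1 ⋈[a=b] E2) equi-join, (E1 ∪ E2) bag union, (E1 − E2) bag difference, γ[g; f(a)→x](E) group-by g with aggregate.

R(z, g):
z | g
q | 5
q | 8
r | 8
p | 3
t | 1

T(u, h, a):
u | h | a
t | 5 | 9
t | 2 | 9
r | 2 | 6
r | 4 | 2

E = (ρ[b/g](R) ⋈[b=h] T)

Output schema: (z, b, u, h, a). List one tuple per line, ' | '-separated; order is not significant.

Per-node cardinality:
  R → 5
  ρ[b/g](R) → 5
  T → 4
  (ρ[b/g](R) ⋈[b=h] T) → 1

== RESULT ==
z | b | u | h | a
q | 5 | t | 5 | 9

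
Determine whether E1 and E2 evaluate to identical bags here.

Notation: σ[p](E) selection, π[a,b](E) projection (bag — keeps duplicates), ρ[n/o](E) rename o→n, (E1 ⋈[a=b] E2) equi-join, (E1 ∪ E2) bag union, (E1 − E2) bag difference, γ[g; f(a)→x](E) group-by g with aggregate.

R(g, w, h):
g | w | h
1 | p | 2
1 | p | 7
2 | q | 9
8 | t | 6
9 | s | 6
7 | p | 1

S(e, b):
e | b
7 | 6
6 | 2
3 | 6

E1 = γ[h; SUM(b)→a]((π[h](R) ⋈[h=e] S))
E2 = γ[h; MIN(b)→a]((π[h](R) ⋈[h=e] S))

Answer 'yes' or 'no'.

E1 stepwise |·|:
  R → 6
  π[h](R) → 6
  S → 3
  (π[h](R) ⋈[h=e] S) → 3
  γ[h; SUM(b)→a]((π[h](R) ⋈[h=e] S)) → 2
E2 stepwise |·|:
  R → 6
  π[h](R) → 6
  S → 3
  (π[h](R) ⋈[h=e] S) → 3
  γ[h; MIN(b)→a]((π[h](R) ⋈[h=e] S)) → 2

E1 result:
h | a
6 | 4
7 | 6
E2 result:
h | a
6 | 2
7 | 6
Witness: (6, 2) appears 0× in E1 but 1× in E2.

no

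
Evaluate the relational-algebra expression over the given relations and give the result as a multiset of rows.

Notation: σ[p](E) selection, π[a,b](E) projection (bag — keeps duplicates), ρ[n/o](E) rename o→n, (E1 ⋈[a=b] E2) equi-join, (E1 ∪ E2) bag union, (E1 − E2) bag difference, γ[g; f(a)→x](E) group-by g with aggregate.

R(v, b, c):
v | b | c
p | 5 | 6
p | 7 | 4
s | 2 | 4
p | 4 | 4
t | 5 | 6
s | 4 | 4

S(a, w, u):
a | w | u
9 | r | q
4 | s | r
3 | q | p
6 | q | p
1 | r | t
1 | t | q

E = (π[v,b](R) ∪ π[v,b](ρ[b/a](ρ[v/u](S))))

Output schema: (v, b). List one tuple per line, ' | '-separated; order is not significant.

Stepwise |·|:
  R → 6
  π[v,b](R) → 6
  S → 6
  ρ[v/u](S) → 6
  ρ[b/a](ρ[v/u](S)) → 6
  π[v,b](ρ[b/a](ρ[v/u](S))) → 6
  (π[v,b](R) ∪ π[v,b](ρ[b/a](ρ[v/u](S)))) → 12

== RESULT ==
v | b
p | 3
p | 4
p | 5
p | 6
p | 7
q | 1
q | 9
r | 4
s | 2
s | 4
t | 1
t | 5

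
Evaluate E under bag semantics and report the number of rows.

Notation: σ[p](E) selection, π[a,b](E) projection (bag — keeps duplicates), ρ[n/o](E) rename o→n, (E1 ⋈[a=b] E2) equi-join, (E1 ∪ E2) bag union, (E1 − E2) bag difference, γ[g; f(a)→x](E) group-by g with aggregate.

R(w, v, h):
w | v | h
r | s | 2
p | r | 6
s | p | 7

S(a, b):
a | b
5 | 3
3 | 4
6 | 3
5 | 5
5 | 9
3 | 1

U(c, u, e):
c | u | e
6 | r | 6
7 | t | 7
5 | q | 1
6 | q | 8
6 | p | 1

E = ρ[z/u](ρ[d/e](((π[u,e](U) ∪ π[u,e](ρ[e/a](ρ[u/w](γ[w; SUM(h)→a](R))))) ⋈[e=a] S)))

Subexpression sizes:
  U → 5
  π[u,e](U) → 5
  R → 3
  γ[w; SUM(h)→a](R) → 3
  ρ[u/w](γ[w; SUM(h)→a](R)) → 3
  ρ[e/a](ρ[u/w](γ[w; SUM(h)→a](R))) → 3
  π[u,e](ρ[e/a](ρ[u/w](γ[w; SUM(h)→a](R)))) → 3
  (π[u,e](U) ∪ π[u,e](ρ[e/a](ρ[u/w](γ[w; SUM(h)→a](R))))) → 8
  S → 6
  ((π[u,e](U) ∪ π[u,e](ρ[e/a](ρ[u/w](γ[w; SUM(h)→a](R))))) ⋈[e=a] S) → 2
  ρ[d/e](((π[u,e](U) ∪ π[u,e](ρ[e/a](ρ[u/w](γ[w; SUM(h)→a](R))))) ⋈[e=a] S)) → 2
  ρ[z/u](ρ[d/e](((π[u,e](U) ∪ π[u,e](ρ[e/a](ρ[u/w](γ[w; SUM(h)→a](R))))) ⋈[e=a] S))) → 2

|E| = 2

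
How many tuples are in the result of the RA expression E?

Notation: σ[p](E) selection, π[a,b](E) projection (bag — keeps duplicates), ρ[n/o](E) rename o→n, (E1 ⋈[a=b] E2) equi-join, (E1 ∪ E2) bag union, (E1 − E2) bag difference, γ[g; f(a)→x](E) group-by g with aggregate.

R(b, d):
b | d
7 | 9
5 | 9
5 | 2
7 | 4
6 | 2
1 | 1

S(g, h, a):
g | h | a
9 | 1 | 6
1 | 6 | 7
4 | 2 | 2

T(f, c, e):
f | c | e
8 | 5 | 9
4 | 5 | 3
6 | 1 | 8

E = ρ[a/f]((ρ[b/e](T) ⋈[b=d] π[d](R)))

Subexpression sizes:
  T → 3
  ρ[b/e](T) → 3
  R → 6
  π[d](R) → 6
  (ρ[b/e](T) ⋈[b=d] π[d](R)) → 2
  ρ[a/f]((ρ[b/e](T) ⋈[b=d] π[d](R))) → 2

|E| = 2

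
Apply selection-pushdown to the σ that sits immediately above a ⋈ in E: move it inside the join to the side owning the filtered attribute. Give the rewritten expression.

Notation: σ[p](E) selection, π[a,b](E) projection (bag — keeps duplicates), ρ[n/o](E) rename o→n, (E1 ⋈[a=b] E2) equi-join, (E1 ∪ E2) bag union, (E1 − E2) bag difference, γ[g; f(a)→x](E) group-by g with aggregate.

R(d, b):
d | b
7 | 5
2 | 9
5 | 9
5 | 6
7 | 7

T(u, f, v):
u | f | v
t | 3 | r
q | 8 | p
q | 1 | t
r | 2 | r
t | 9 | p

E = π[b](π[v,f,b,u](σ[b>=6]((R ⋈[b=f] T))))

σ filters on b, owned by the left side.
E' = π[b](π[v,f,b,u]((σ[b>=6](R) ⋈[b=f] T)))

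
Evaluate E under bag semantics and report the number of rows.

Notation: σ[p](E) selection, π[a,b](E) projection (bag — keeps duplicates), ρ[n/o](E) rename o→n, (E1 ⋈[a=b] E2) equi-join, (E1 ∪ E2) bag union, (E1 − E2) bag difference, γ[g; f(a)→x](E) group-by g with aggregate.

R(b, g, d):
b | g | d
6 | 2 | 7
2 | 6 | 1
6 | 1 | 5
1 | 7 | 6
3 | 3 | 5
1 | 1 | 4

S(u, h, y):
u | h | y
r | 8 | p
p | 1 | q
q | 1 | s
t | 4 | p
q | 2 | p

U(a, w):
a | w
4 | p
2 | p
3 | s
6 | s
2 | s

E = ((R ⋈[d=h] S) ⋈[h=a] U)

Row counts bottom-up:
  R → 6
  S → 5
  (R ⋈[d=h] S) → 3
  U → 5
  ((R ⋈[d=h] S) ⋈[h=a] U) → 1

|E| = 1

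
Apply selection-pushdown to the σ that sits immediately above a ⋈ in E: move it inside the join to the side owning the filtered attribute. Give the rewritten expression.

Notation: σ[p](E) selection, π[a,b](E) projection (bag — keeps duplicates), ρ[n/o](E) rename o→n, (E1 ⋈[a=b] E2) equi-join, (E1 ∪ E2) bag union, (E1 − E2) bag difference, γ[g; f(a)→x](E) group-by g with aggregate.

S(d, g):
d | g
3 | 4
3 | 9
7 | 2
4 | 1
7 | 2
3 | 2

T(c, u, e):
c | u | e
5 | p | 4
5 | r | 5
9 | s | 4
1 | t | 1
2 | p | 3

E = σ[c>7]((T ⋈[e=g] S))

σ filters on c, owned by the left side.
E' = (σ[c>7](T) ⋈[e=g] S)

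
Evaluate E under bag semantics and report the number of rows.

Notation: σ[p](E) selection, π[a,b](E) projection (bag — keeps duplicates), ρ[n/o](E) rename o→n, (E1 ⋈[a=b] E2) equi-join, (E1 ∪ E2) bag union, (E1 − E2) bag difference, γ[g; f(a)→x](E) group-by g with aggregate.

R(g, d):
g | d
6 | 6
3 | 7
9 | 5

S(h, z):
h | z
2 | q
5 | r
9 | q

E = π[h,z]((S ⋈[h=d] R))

Subexpression sizes:
  S → 3
  R → 3
  (S ⋈[h=d] R) → 1
  π[h,z]((S ⋈[h=d] R)) → 1

|E| = 1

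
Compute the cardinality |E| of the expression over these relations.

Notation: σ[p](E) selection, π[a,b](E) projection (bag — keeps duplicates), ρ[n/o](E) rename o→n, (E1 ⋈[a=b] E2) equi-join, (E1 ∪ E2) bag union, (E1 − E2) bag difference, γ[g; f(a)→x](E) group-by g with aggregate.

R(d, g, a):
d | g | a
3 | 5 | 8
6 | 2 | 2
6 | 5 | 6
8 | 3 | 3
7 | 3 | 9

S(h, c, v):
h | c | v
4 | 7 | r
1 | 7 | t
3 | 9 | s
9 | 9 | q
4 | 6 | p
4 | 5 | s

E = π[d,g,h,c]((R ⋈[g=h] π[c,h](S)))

Row counts bottom-up:
  R → 5
  S → 6
  π[c,h](S) → 6
  (R ⋈[g=h] π[c,h](S)) → 2
  π[d,g,h,c]((R ⋈[g=h] π[c,h](S))) → 2

|E| = 2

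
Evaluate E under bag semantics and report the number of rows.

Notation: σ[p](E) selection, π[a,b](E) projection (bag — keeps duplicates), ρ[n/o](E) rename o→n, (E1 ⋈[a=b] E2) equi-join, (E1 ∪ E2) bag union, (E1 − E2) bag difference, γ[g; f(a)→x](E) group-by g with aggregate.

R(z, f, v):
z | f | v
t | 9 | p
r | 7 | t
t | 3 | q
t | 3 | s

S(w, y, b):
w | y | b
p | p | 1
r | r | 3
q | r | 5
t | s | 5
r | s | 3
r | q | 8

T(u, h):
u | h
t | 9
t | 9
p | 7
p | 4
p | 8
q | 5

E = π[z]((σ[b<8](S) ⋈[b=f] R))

Per-node cardinality:
  S → 6
  σ[b<8](S) → 5
  R → 4
  (σ[b<8](S) ⋈[b=f] R) → 4
  π[z]((σ[b<8](S) ⋈[b=f] R)) → 4

|E| = 4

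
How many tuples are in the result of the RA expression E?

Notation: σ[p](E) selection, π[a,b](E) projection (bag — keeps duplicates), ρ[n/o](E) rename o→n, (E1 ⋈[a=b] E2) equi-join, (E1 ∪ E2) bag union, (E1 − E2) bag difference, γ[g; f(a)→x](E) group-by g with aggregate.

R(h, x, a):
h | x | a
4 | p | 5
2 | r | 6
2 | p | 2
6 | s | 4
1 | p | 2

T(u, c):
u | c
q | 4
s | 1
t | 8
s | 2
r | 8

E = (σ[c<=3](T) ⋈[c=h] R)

Row counts bottom-up:
  T → 5
  σ[c<=3](T) → 2
  R → 5
  (σ[c<=3](T) ⋈[c=h] R) → 3

|E| = 3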